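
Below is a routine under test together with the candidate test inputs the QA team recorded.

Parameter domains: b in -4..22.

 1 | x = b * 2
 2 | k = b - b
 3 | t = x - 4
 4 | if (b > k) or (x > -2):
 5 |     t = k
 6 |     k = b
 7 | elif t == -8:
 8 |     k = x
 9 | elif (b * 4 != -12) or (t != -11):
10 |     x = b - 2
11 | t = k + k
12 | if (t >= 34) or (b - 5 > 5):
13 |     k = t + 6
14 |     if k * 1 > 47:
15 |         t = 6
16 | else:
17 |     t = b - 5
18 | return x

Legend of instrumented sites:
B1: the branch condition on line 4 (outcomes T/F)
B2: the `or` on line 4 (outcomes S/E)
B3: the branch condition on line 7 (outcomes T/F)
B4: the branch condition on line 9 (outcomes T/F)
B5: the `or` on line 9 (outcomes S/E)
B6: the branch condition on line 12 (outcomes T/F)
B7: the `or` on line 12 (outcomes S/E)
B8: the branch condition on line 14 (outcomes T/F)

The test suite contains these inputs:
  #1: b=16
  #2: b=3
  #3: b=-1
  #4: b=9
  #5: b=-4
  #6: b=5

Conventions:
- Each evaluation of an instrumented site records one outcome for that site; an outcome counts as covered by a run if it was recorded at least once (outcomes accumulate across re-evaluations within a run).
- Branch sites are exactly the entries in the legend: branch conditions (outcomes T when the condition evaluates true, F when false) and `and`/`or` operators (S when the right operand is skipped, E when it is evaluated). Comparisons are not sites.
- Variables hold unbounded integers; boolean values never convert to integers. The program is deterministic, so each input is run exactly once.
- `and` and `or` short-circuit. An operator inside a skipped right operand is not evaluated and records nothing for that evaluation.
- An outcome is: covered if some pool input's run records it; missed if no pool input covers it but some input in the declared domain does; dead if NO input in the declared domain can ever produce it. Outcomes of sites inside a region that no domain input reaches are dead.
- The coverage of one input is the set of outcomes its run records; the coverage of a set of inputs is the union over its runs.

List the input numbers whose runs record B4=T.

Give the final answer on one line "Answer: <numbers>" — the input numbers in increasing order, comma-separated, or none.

input #1 (b=16): misses B4=T
input #2 (b=3): misses B4=T
input #3 (b=-1): covers B4=T
input #4 (b=9): misses B4=T
input #5 (b=-4): covers B4=T
input #6 (b=5): misses B4=T

Answer: 3, 5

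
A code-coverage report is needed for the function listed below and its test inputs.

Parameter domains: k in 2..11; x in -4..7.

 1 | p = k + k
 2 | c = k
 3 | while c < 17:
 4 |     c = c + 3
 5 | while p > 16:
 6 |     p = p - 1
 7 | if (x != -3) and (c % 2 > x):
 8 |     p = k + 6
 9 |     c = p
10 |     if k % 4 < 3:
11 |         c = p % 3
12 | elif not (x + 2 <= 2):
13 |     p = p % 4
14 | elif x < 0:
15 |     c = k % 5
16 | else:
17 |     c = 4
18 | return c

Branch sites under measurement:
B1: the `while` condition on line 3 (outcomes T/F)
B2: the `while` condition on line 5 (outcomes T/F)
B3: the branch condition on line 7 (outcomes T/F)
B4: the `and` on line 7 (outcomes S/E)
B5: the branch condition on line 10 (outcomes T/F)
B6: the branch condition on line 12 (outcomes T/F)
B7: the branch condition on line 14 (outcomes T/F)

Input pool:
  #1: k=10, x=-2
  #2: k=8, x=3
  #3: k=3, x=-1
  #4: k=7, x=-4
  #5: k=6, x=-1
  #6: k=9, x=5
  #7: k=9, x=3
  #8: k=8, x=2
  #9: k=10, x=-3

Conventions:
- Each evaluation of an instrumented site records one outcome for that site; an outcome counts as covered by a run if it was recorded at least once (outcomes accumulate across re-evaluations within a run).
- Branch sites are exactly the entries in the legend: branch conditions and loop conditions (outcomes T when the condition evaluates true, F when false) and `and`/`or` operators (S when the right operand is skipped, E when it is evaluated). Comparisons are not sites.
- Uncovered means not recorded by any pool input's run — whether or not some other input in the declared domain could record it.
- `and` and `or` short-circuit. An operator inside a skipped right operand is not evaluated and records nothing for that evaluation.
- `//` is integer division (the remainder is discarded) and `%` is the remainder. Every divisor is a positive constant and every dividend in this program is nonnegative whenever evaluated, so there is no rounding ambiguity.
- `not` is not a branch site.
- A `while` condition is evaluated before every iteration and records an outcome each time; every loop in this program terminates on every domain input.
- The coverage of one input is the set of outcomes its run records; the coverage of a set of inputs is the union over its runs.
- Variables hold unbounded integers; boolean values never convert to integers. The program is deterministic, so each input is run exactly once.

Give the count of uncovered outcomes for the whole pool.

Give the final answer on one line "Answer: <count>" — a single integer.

#1 (k=10, x=-2) -> B1->T, B1->T, B1->T, B1->F, B2->T, B2->T, B2->T, B2->T, B2->F, B4->E, B3->T, B5->T; covered: B1=T, B1=F, B2=T, B2=F, B3=T, B4=E, B5=T
#2 (k=8, x=3) -> B1->T, B1->T, B1->T, B1->F, B2->F, B4->E, B3->F, B6->T; covered: B1=T, B1=F, B2=F, B3=F, B4=E, B6=T
#3 (k=3, x=-1) -> B1->T, B1->T, B1->T, B1->T, B1->T, B1->F, B2->F, B4->E, B3->T, B5->F; covered: B1=T, B1=F, B2=F, B3=T, B4=E, B5=F
#4 (k=7, x=-4) -> B1->T, B1->T, B1->T, B1->T, B1->F, B2->F, B4->E, B3->T, B5->F; covered: B1=T, B1=F, B2=F, B3=T, B4=E, B5=F
#5 (k=6, x=-1) -> B1->T, B1->T, B1->T, B1->T, B1->F, B2->F, B4->E, B3->T, B5->T; covered: B1=T, B1=F, B2=F, B3=T, B4=E, B5=T
#6 (k=9, x=5) -> B1->T, B1->T, B1->T, B1->F, B2->T, B2->T, B2->F, B4->E, B3->F, B6->T; covered: B1=T, B1=F, B2=T, B2=F, B3=F, B4=E, B6=T
#7 (k=9, x=3) -> B1->T, B1->T, B1->T, B1->F, B2->T, B2->T, B2->F, B4->E, B3->F, B6->T; covered: B1=T, B1=F, B2=T, B2=F, B3=F, B4=E, B6=T
#8 (k=8, x=2) -> B1->T, B1->T, B1->T, B1->F, B2->F, B4->E, B3->F, B6->T; covered: B1=T, B1=F, B2=F, B3=F, B4=E, B6=T
#9 (k=10, x=-3) -> B1->T, B1->T, B1->T, B1->F, B2->T, B2->T, B2->T, B2->T, B2->F, B4->S, B3->F, B6->F, B7->T; covered: B1=T, B1=F, B2=T, B2=F, B3=F, B4=S, B6=F, B7=T
union over the pool: B1=T, B1=F, B2=T, B2=F, B3=T, B3=F, B4=S, B4=E, B5=T, B5=F, B6=T, B6=F, B7=T
uncovered (1 of 14): B7=F

Answer: 1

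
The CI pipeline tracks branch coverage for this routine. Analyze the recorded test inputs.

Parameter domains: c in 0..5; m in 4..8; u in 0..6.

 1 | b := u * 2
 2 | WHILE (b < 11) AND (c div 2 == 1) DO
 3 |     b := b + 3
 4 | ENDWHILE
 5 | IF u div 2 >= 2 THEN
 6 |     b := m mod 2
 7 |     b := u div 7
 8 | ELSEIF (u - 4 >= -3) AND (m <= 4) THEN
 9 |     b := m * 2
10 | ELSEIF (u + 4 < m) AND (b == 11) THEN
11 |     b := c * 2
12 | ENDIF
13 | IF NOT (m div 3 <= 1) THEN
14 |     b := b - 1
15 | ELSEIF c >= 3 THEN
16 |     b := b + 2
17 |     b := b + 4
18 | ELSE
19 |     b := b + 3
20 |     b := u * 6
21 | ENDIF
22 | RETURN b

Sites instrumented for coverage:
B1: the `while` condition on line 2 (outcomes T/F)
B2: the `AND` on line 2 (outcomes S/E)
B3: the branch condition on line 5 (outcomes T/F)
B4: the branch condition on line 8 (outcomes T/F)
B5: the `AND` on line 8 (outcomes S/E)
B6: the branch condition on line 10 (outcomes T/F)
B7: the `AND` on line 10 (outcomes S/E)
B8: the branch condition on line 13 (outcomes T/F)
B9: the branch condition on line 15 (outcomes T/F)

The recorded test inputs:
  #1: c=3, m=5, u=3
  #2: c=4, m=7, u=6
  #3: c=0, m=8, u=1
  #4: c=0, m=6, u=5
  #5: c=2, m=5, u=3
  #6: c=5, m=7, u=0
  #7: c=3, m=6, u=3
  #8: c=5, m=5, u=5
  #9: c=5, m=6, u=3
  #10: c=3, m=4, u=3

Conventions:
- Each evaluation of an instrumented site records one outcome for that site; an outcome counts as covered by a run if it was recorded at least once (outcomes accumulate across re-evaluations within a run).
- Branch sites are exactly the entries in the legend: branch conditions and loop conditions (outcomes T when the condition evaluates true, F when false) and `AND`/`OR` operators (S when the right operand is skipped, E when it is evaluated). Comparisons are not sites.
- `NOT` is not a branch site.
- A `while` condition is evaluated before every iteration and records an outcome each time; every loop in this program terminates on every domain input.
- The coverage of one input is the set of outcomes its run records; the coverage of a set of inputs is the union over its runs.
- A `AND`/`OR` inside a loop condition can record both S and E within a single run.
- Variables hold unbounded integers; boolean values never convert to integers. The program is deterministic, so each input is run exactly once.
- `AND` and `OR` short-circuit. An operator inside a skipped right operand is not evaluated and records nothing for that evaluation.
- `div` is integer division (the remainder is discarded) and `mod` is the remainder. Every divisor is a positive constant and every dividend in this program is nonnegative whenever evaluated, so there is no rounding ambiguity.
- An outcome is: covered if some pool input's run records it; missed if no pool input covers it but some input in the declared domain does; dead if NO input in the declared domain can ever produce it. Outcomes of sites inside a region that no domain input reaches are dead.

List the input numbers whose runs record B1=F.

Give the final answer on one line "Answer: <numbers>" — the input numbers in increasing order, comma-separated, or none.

input #1 (c=3, m=5, u=3): records B1=F
input #2 (c=4, m=7, u=6): records B1=F
input #3 (c=0, m=8, u=1): records B1=F
input #4 (c=0, m=6, u=5): records B1=F
input #5 (c=2, m=5, u=3): records B1=F
input #6 (c=5, m=7, u=0): records B1=F
input #7 (c=3, m=6, u=3): records B1=F
input #8 (c=5, m=5, u=5): records B1=F
input #9 (c=5, m=6, u=3): records B1=F
input #10 (c=3, m=4, u=3): records B1=F

Answer: 1, 2, 3, 4, 5, 6, 7, 8, 9, 10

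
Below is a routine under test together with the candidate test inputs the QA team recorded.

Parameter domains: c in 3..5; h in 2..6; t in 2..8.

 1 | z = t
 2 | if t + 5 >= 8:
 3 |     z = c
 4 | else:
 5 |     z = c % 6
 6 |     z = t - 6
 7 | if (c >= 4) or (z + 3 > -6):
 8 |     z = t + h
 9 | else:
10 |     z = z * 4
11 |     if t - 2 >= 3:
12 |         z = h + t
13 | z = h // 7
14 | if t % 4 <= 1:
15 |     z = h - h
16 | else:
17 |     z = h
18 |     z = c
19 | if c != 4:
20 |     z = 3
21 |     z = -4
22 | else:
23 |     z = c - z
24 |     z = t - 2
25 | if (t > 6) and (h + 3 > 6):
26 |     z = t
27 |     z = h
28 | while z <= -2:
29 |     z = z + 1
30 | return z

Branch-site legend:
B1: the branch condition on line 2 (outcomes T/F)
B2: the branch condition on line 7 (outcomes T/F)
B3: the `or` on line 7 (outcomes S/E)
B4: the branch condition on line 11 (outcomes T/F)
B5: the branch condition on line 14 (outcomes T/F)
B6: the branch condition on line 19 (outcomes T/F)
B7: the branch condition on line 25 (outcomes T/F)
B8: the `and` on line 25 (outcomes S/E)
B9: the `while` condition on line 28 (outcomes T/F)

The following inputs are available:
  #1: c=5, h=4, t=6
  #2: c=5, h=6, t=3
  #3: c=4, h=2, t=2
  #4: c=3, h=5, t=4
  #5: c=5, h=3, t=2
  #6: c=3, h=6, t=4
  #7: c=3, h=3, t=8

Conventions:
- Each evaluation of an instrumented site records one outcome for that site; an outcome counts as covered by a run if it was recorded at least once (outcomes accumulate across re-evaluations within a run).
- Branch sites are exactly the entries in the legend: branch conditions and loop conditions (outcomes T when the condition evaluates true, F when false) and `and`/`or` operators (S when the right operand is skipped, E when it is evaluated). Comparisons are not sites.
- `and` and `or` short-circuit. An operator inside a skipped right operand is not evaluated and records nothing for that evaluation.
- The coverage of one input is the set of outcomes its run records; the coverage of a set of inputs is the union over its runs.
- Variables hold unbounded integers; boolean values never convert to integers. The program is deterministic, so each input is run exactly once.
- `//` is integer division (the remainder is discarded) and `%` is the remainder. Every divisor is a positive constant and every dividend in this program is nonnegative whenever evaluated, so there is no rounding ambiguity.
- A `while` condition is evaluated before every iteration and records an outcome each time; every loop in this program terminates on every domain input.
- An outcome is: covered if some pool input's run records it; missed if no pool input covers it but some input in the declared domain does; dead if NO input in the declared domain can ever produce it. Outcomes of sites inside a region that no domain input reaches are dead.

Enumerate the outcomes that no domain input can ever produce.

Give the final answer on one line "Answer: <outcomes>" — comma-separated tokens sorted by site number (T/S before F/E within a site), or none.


exhaustive pass over the 105-input domain:
  B2=F: zero occurrences over every domain input -> dead
  B4=T: zero occurrences over every domain input -> dead
  B4=F: zero occurrences over every domain input -> dead
  reachable outcomes have witnesses, e.g. B1=T (e.g. c=3, h=2, t=3), B1=F (e.g. c=3, h=2, t=2), B2=T (e.g. c=3, h=2, t=2), B3=S (e.g. c=4, h=2, t=2)
Answer: B2=F, B4=T, B4=F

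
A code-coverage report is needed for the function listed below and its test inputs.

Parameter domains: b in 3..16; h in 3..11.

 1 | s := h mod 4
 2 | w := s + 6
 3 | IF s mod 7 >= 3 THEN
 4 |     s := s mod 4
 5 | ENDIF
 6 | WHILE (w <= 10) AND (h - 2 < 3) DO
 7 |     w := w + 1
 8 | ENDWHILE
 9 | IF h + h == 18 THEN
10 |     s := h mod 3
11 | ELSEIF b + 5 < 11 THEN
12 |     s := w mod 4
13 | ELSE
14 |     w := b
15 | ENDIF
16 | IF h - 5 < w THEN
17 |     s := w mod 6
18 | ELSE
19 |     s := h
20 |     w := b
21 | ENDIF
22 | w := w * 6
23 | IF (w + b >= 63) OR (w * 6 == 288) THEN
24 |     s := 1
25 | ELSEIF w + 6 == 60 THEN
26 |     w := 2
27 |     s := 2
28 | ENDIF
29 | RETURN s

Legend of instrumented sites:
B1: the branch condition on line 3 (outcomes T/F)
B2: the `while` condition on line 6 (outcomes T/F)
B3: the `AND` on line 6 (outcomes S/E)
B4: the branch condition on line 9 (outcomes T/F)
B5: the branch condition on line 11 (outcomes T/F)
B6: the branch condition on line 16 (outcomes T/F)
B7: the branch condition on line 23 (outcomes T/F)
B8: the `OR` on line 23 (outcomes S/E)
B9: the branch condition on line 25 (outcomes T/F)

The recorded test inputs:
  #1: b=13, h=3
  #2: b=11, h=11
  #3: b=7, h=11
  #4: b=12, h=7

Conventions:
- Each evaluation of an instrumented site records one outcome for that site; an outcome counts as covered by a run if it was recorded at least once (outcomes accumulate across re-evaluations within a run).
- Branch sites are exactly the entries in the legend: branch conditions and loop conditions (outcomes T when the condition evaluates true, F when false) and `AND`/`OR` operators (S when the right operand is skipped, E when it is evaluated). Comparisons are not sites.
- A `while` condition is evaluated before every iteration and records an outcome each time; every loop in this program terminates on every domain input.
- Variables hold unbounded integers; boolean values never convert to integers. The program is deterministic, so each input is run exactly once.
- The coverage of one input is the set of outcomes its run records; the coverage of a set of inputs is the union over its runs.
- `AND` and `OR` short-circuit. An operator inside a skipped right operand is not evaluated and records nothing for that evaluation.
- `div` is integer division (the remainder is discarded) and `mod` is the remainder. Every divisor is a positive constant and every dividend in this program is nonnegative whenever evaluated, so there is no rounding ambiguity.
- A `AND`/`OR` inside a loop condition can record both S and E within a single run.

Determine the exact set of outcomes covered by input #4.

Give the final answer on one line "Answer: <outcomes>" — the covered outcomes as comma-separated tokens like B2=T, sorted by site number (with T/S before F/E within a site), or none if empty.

Running input #4 (b=12, h=7), event by event:
  B1->T, B3->E, B2->F, B4->F, B5->F, B6->T, B8->S, B7->T
as a set, this run covers: B1=T, B2=F, B3=E, B4=F, B5=F, B6=T, B7=T, B8=S

Answer: B1=T, B2=F, B3=E, B4=F, B5=F, B6=T, B7=T, B8=S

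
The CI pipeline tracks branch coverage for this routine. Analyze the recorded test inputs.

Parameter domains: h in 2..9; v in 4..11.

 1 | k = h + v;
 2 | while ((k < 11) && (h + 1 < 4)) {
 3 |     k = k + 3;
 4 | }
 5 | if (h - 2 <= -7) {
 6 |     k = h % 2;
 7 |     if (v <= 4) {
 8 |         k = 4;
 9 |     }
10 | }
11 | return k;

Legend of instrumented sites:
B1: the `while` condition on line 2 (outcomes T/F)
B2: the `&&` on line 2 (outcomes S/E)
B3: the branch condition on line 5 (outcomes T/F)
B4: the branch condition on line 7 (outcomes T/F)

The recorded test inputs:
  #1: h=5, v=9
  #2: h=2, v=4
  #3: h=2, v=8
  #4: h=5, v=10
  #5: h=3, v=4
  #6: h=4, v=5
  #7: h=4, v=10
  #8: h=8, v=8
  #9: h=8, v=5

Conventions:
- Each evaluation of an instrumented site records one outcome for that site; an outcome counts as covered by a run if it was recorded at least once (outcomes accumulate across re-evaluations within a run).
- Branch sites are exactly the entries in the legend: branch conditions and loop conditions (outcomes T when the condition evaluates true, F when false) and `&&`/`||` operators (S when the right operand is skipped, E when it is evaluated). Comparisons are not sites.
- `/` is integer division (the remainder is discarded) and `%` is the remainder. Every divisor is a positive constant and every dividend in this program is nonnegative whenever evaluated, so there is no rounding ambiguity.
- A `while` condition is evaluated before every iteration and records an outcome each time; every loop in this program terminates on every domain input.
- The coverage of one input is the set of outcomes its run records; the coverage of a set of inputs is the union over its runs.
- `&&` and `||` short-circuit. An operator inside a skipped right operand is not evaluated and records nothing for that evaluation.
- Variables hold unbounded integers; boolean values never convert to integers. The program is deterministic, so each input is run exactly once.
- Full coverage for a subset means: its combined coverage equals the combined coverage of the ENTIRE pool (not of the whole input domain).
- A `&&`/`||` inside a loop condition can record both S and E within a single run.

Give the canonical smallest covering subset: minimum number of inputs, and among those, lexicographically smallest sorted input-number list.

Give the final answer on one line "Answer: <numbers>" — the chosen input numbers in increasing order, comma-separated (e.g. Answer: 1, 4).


#1 (h=5, v=9) -> covered: B1=F, B2=S, B3=F
#2 (h=2, v=4) -> covered: B1=T, B1=F, B2=S, B2=E, B3=F
#3 (h=2, v=8) -> covered: B1=T, B1=F, B2=S, B2=E, B3=F
#4 (h=5, v=10) -> covered: B1=F, B2=S, B3=F
#5 (h=3, v=4) -> covered: B1=F, B2=E, B3=F
#6 (h=4, v=5) -> covered: B1=F, B2=E, B3=F
#7 (h=4, v=10) -> covered: B1=F, B2=S, B3=F
#8 (h=8, v=8) -> covered: B1=F, B2=S, B3=F
#9 (h=8, v=5) -> covered: B1=F, B2=S, B3=F
together the pool reaches 5 outcomes: B1=T, B1=F, B2=S, B2=E, B3=F
size 1: inputs {2} cover all 5 outcomes, and no lexicographically smaller subset of this size does
Answer: 2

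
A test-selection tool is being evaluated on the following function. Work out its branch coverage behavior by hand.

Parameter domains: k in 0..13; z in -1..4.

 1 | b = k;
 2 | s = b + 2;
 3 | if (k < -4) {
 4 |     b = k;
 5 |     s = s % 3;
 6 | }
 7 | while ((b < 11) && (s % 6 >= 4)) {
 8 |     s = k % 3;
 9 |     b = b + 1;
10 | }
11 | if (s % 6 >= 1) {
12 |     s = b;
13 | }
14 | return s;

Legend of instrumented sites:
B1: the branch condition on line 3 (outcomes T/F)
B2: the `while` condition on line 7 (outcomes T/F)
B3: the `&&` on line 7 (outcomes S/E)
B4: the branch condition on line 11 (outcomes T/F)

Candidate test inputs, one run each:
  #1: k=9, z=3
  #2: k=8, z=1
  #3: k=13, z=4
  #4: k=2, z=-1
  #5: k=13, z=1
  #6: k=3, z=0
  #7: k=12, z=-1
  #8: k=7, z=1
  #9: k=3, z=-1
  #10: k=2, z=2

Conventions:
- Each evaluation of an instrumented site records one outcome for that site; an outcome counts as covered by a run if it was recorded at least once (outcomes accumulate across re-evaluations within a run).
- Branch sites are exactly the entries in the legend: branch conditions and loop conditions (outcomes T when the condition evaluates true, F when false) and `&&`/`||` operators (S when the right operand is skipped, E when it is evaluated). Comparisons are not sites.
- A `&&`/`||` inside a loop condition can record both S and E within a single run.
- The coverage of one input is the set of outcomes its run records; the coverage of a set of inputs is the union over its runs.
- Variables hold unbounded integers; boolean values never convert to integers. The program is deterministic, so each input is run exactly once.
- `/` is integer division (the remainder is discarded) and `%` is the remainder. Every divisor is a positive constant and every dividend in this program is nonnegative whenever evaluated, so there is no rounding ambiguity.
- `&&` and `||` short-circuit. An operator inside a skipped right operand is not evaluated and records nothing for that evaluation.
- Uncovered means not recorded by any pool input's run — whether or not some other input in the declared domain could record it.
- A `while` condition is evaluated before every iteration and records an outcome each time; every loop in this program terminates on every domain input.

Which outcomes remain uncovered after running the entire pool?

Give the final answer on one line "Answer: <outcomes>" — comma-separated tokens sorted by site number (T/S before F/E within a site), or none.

run #1 (k=9, z=3) records B1=F, B2=T, B2=F, B3=E, B4=F
run #2 (k=8, z=1) records B1=F, B2=T, B2=F, B3=E, B4=T
run #3 (k=13, z=4) records B1=F, B2=F, B3=S, B4=T
run #4 (k=2, z=-1) records B1=F, B2=T, B2=F, B3=E, B4=T
run #5 (k=13, z=1) records B1=F, B2=F, B3=S, B4=T
run #6 (k=3, z=0) records B1=F, B2=T, B2=F, B3=E, B4=F
run #7 (k=12, z=-1) records B1=F, B2=F, B3=S, B4=T
run #8 (k=7, z=1) records B1=F, B2=F, B3=E, B4=T
run #9 (k=3, z=-1) records B1=F, B2=T, B2=F, B3=E, B4=F
run #10 (k=2, z=2) records B1=F, B2=T, B2=F, B3=E, B4=T
union over the pool: B1=F, B2=T, B2=F, B3=S, B3=E, B4=T, B4=F
uncovered (1 of 8): B1=T

Answer: B1=T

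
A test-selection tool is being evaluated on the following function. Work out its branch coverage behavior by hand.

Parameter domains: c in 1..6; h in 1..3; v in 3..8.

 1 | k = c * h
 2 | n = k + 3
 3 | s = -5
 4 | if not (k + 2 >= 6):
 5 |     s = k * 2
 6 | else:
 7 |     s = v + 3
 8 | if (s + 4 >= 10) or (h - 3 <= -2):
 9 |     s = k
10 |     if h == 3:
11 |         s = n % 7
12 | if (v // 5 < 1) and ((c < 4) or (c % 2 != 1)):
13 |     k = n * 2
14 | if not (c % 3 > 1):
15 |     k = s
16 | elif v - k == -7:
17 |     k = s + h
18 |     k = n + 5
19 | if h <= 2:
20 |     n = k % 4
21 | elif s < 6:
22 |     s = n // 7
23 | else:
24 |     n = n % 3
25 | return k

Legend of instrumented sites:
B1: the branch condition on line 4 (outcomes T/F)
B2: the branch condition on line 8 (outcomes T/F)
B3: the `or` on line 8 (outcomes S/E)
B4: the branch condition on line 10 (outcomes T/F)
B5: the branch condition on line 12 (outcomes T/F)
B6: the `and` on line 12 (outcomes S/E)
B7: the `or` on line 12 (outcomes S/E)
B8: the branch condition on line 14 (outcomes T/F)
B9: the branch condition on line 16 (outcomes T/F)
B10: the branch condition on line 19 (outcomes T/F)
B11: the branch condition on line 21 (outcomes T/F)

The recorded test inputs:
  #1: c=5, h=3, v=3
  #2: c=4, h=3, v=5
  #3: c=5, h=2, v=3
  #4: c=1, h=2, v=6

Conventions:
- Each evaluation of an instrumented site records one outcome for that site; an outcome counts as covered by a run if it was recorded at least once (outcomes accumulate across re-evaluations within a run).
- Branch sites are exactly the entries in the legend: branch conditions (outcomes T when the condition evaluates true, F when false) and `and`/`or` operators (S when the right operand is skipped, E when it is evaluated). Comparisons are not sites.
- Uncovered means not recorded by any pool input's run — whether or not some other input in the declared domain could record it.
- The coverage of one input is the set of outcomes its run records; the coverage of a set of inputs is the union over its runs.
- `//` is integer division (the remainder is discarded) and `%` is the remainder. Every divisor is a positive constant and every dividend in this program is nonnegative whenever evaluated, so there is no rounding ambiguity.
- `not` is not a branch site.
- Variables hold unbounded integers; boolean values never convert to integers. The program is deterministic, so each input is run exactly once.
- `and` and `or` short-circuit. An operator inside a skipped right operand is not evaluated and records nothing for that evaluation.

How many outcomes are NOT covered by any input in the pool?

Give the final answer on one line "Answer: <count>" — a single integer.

#1 (c=5, h=3, v=3) -> B1->F, B3->S, B2->T, B4->T, B6->E, B7->E, B5->F, B8->F, B9->F, B10->F, B11->T; covered: B1=F, B2=T, B3=S, B4=T, B5=F, B6=E, B7=E, B8=F, B9=F, B10=F, B11=T
#2 (c=4, h=3, v=5) -> B1->F, B3->S, B2->T, B4->T, B6->S, B5->F, B8->T, B10->F, B11->T; covered: B1=F, B2=T, B3=S, B4=T, B5=F, B6=S, B8=T, B10=F, B11=T
#3 (c=5, h=2, v=3) -> B1->F, B3->S, B2->T, B4->F, B6->E, B7->E, B5->F, B8->F, B9->T, B10->T; covered: B1=F, B2=T, B3=S, B4=F, B5=F, B6=E, B7=E, B8=F, B9=T, B10=T
#4 (c=1, h=2, v=6) -> B1->T, B3->E, B2->F, B6->S, B5->F, B8->T, B10->T; covered: B1=T, B2=F, B3=E, B5=F, B6=S, B8=T, B10=T
union over the pool: B1=T, B1=F, B2=T, B2=F, B3=S, B3=E, B4=T, B4=F, B5=F, B6=S, B6=E, B7=E, B8=T, B8=F, B9=T, B9=F, B10=T, B10=F, B11=T
uncovered (3 of 22): B5=T, B7=S, B11=F

Answer: 3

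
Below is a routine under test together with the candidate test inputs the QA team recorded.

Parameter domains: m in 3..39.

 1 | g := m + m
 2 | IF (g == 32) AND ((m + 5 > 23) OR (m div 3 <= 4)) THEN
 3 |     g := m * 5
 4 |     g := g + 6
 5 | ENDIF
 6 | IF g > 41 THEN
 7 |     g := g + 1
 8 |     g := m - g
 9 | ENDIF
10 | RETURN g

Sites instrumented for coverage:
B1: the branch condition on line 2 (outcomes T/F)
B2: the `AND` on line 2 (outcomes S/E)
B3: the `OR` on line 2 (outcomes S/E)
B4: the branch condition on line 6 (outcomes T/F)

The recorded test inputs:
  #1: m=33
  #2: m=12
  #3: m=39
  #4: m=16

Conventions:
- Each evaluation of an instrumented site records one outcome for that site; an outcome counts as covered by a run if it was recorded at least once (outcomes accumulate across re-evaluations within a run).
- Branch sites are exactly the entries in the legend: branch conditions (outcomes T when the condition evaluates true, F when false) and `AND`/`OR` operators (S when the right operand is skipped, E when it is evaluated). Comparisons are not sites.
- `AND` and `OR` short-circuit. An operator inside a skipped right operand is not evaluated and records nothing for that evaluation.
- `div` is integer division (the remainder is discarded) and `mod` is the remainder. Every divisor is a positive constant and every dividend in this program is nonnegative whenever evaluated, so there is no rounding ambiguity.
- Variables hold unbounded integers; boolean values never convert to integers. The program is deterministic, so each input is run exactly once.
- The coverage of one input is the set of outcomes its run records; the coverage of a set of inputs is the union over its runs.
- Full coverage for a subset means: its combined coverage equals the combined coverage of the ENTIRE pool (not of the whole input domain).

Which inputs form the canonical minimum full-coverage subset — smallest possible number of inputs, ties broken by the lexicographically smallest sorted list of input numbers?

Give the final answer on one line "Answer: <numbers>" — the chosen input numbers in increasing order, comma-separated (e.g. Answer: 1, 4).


run #1 (m=33) runs B2->S, B1->F, B4->T; records B1=F, B2=S, B4=T
run #2 (m=12) runs B2->S, B1->F, B4->F; records B1=F, B2=S, B4=F
run #3 (m=39) runs B2->S, B1->F, B4->T; records B1=F, B2=S, B4=T
run #4 (m=16) runs B2->E, B3->E, B1->F, B4->F; records B1=F, B2=E, B3=E, B4=F
pool-wide coverage (6 outcomes): B1=F, B2=S, B2=E, B3=E, B4=T, B4=F
every size-1 subset falls short of the 6 outcomes (best: 4/6)
size 2: inputs {1, 4} cover all 6 outcomes, and no lexicographically smaller subset of this size does
Answer: 1, 4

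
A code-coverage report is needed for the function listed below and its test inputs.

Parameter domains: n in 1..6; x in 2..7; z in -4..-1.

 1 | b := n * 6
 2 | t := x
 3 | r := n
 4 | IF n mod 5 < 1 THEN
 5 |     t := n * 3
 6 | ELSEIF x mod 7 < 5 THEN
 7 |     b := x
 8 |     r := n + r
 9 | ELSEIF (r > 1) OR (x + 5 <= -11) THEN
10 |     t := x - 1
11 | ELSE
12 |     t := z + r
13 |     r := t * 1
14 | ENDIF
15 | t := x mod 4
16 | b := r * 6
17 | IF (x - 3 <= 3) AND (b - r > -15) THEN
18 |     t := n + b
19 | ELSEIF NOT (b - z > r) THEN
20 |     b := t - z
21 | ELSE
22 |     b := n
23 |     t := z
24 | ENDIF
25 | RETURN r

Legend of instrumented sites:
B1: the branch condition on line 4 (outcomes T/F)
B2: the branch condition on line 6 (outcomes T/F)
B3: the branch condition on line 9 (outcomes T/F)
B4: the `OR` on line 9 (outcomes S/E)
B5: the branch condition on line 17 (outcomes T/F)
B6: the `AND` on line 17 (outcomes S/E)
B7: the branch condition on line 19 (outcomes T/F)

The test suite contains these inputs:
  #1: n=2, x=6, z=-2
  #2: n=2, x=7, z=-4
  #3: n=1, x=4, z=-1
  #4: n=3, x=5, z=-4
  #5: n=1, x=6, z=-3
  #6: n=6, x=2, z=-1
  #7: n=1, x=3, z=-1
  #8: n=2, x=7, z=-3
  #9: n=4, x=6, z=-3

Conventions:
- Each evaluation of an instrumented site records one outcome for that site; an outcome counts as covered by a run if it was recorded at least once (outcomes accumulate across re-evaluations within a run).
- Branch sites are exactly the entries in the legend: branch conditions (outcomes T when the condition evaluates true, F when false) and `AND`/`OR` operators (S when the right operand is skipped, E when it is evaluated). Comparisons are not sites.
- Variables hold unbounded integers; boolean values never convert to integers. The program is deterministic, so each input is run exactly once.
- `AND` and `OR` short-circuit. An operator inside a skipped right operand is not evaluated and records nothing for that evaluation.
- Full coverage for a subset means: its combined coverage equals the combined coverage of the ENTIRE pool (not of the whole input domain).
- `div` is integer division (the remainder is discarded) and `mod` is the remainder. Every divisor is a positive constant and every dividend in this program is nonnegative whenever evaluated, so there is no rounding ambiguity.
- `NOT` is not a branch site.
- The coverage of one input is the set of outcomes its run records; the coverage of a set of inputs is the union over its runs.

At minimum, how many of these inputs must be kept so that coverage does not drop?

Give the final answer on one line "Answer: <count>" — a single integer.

input #1, n=2, x=6, z=-2: events B1->F, B2->F, B4->S, B3->T, B6->E, B5->T; outcomes B1=F, B2=F, B3=T, B4=S, B5=T, B6=E
input #2, n=2, x=7, z=-4: events B1->F, B2->T, B6->S, B5->F, B7->F; outcomes B1=F, B2=T, B5=F, B6=S, B7=F
input #3, n=1, x=4, z=-1: events B1->F, B2->T, B6->E, B5->T; outcomes B1=F, B2=T, B5=T, B6=E
input #4, n=3, x=5, z=-4: events B1->F, B2->F, B4->S, B3->T, B6->E, B5->T; outcomes B1=F, B2=F, B3=T, B4=S, B5=T, B6=E
input #5, n=1, x=6, z=-3: events B1->F, B2->F, B4->E, B3->F, B6->E, B5->T; outcomes B1=F, B2=F, B3=F, B4=E, B5=T, B6=E
input #6, n=6, x=2, z=-1: events B1->F, B2->T, B6->E, B5->T; outcomes B1=F, B2=T, B5=T, B6=E
input #7, n=1, x=3, z=-1: events B1->F, B2->T, B6->E, B5->T; outcomes B1=F, B2=T, B5=T, B6=E
input #8, n=2, x=7, z=-3: events B1->F, B2->T, B6->S, B5->F, B7->F; outcomes B1=F, B2=T, B5=F, B6=S, B7=F
input #9, n=4, x=6, z=-3: events B1->F, B2->F, B4->S, B3->T, B6->E, B5->T; outcomes B1=F, B2=F, B3=T, B4=S, B5=T, B6=E
union over all inputs: B1=F, B2=T, B2=F, B3=T, B3=F, B4=S, B4=E, B5=T, B5=F, B6=S, B6=E, B7=F (12 outcomes)
every size-1 subset falls short of the 12 outcomes (best: 6/12)
every size-2 subset falls short of the 12 outcomes (best: 10/12)
at size 3, {1, 2, 5} reaches all 12 outcomes; every lexicographically earlier size-3 subset fails

Answer: 3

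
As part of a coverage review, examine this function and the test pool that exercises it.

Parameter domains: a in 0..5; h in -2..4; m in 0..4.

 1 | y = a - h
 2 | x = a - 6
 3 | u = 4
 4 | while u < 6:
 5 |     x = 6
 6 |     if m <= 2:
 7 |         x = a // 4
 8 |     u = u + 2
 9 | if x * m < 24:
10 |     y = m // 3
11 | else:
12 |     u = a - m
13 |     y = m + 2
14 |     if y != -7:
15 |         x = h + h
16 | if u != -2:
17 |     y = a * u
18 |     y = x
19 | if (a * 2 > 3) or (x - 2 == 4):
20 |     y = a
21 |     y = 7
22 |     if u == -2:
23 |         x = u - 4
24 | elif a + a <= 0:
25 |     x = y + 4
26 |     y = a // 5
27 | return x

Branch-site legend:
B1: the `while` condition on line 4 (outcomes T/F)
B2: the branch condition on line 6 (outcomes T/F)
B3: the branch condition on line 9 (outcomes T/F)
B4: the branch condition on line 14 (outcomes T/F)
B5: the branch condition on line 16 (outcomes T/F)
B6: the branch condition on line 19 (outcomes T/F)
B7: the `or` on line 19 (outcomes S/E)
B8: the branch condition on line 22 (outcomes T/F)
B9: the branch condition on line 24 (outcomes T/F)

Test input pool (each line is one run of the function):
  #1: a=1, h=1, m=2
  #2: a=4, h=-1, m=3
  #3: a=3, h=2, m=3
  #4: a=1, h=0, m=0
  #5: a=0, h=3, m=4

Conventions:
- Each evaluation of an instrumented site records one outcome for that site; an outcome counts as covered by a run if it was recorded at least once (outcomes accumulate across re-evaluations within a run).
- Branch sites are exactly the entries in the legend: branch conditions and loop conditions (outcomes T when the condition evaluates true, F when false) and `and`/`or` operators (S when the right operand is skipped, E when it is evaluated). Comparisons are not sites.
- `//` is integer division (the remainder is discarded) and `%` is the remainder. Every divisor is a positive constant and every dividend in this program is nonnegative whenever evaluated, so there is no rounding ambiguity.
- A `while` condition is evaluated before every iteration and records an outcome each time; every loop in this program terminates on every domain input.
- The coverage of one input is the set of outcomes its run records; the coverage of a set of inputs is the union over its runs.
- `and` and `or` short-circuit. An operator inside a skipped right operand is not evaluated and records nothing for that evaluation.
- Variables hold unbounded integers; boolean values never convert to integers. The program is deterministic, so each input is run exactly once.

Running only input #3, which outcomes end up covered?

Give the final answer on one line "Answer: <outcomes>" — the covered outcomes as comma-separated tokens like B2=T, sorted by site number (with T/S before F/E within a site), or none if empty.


Tracing the run of input #3 (a=3, h=2, m=3):
  B1->T, B2->F, B1->F, B3->T, B5->T, B7->S, B6->T, B8->F
deduplicating events, the covered set is: B1=T, B1=F, B2=F, B3=T, B5=T, B6=T, B7=S, B8=F
Answer: B1=T, B1=F, B2=F, B3=T, B5=T, B6=T, B7=S, B8=F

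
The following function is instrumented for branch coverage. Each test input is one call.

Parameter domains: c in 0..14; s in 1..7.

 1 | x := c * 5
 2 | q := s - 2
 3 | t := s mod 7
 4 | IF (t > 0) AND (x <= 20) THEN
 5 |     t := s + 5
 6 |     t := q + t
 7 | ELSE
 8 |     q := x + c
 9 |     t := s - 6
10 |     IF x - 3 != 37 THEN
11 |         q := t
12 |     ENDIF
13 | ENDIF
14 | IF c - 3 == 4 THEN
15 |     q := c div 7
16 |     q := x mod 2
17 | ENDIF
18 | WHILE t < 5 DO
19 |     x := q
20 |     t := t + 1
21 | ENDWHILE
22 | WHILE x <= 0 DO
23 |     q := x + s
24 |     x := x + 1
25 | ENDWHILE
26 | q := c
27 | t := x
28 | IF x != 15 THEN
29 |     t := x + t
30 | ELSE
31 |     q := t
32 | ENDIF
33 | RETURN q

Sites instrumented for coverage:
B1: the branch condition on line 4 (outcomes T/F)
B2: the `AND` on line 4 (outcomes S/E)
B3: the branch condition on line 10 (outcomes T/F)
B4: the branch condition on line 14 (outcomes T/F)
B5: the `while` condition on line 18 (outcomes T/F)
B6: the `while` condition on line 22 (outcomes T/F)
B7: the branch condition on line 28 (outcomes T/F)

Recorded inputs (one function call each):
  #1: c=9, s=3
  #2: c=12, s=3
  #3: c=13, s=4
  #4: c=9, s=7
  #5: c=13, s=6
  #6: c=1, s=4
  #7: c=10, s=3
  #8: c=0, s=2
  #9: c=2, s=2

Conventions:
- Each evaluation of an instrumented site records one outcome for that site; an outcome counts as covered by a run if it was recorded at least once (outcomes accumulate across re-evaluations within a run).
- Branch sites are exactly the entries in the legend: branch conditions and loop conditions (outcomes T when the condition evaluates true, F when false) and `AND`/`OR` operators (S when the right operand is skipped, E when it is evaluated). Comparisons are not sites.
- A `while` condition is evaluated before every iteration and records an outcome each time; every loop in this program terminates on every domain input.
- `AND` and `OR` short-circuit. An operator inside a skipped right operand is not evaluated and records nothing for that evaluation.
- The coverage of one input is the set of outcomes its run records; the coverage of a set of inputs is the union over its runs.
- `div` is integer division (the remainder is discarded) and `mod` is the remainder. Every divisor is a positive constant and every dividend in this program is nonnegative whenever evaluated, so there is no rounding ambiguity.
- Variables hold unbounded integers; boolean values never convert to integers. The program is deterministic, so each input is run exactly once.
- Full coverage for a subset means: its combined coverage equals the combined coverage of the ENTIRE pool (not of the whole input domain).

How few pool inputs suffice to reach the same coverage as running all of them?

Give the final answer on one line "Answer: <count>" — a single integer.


input #1 (c=9, s=3): events B2->E, B1->F, B3->T, B4->F, B5->T, B5->T, B5->T, B5->T, B5->T, B5->T, B5->T, B5->T, B5->F, B6->T, ...; covers B1=F, B2=E, B3=T, B4=F, B5=T, B5=F, B6=T, B6=F, B7=T
input #2 (c=12, s=3): events B2->E, B1->F, B3->T, B4->F, B5->T, B5->T, B5->T, B5->T, B5->T, B5->T, B5->T, B5->T, B5->F, B6->T, ...; covers B1=F, B2=E, B3=T, B4=F, B5=T, B5=F, B6=T, B6=F, B7=T
input #3 (c=13, s=4): events B2->E, B1->F, B3->T, B4->F, B5->T, B5->T, B5->T, B5->T, B5->T, B5->T, B5->T, B5->F, B6->T, B6->T, ...; covers B1=F, B2=E, B3=T, B4=F, B5=T, B5=F, B6=T, B6=F, B7=T
input #4 (c=9, s=7): events B2->S, B1->F, B3->T, B4->F, B5->T, B5->T, B5->T, B5->T, B5->F, B6->F, B7->T; covers B1=F, B2=S, B3=T, B4=F, B5=T, B5=F, B6=F, B7=T
input #5 (c=13, s=6): events B2->E, B1->F, B3->T, B4->F, B5->T, B5->T, B5->T, B5->T, B5->T, B5->F, B6->T, B6->F, B7->T; covers B1=F, B2=E, B3=T, B4=F, B5=T, B5=F, B6=T, B6=F, B7=T
input #6 (c=1, s=4): events B2->E, B1->T, B4->F, B5->F, B6->F, B7->T; covers B1=T, B2=E, B4=F, B5=F, B6=F, B7=T
input #7 (c=10, s=3): events B2->E, B1->F, B3->T, B4->F, B5->T, B5->T, B5->T, B5->T, B5->T, B5->T, B5->T, B5->T, B5->F, B6->T, ...; covers B1=F, B2=E, B3=T, B4=F, B5=T, B5=F, B6=T, B6=F, B7=T
input #8 (c=0, s=2): events B2->E, B1->T, B4->F, B5->F, B6->T, B6->F, B7->T; covers B1=T, B2=E, B4=F, B5=F, B6=T, B6=F, B7=T
input #9 (c=2, s=2): events B2->E, B1->T, B4->F, B5->F, B6->F, B7->T; covers B1=T, B2=E, B4=F, B5=F, B6=F, B7=T
the full pool covers 11 outcomes: B1=T, B1=F, B2=S, B2=E, B3=T, B4=F, B5=T, B5=F, B6=T, B6=F, B7=T
no size-1 subset reaches all 11 outcomes (best union: 9/11)
inputs {4, 8} (size 2) cover everything; no size-2 subset with a lexicographically smaller index list covers all 11
Answer: 2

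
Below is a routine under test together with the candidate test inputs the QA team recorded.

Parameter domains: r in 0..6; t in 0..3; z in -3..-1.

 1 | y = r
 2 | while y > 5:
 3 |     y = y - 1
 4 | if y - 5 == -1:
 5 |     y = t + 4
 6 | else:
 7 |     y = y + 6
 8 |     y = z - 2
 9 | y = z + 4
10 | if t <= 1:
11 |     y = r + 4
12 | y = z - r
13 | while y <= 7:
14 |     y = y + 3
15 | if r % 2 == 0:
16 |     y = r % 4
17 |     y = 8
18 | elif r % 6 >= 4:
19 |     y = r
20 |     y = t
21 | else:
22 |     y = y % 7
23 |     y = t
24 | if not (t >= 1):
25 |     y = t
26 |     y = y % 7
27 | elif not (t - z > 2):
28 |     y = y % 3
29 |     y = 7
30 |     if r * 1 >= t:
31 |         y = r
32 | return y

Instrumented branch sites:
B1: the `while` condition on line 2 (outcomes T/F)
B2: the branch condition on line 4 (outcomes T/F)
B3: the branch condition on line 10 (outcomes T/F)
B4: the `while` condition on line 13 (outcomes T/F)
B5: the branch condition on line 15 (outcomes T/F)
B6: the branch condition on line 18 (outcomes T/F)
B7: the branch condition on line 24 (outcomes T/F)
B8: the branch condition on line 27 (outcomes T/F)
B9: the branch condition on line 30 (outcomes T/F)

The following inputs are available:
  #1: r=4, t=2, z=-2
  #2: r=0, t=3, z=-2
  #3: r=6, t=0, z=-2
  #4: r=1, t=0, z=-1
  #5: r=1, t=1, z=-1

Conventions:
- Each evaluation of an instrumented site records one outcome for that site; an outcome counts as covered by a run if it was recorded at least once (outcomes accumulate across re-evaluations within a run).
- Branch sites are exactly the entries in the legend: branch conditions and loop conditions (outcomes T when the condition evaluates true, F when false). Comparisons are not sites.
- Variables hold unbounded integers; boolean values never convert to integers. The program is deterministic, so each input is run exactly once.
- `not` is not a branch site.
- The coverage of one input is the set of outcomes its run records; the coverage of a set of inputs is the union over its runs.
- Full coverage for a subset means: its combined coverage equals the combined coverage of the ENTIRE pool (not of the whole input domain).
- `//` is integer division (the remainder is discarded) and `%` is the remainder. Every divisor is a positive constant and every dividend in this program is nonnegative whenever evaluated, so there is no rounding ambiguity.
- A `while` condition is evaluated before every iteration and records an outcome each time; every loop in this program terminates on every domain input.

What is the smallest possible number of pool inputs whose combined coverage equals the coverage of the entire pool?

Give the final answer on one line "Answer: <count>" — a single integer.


test 1 (r=4, t=2, z=-2) hits B1=F, B2=T, B3=F, B4=T, B4=F, B5=T, B7=F, B8=F
test 2 (r=0, t=3, z=-2) hits B1=F, B2=F, B3=F, B4=T, B4=F, B5=T, B7=F, B8=F
test 3 (r=6, t=0, z=-2) hits B1=T, B1=F, B2=F, B3=T, B4=T, B4=F, B5=T, B7=T
test 4 (r=1, t=0, z=-1) hits B1=F, B2=F, B3=T, B4=T, B4=F, B5=F, B6=F, B7=T
test 5 (r=1, t=1, z=-1) hits B1=F, B2=F, B3=T, B4=T, B4=F, B5=F, B6=F, B7=F, B8=T, B9=T
pool-wide coverage (16 outcomes): B1=T, B1=F, B2=T, B2=F, B3=T, B3=F, B4=T, B4=F, B5=T, B5=F, B6=F, B7=T, B7=F, B8=T, B8=F, B9=T
checked all size-1 subsets: none covers 16 outcomes (max 10/16)
checked all size-2 subsets: none covers 16 outcomes (max 14/16)
the canonical winner is {1, 3, 5}: size 3, full 16-outcome coverage, earliest index list among size-3 covers
Answer: 3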